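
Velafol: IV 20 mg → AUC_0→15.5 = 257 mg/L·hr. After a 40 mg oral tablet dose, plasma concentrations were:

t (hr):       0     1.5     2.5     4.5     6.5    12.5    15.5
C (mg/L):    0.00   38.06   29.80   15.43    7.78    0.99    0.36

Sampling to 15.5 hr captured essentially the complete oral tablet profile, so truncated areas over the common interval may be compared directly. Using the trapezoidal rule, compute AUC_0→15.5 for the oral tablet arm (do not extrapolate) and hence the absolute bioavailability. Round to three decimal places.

F = 0.310

Trapezoidal AUC_0→15.5 (oral tablet):
  [0→1.5]: (0.00+38.06)/2 × 1.5 = 28.545
  [1.5→2.5]: (38.06+29.80)/2 × 1 = 33.93
  [2.5→4.5]: (29.80+15.43)/2 × 2 = 45.23
  [4.5→6.5]: (15.43+7.78)/2 × 2 = 23.21
  [6.5→12.5]: (7.78+0.99)/2 × 6 = 26.31
  [12.5→15.5]: (0.99+0.36)/2 × 3 = 2.025
  Sum = 159.25 mg/L·hr
F = (AUC_ev/D_ev)/(AUC_iv/D_iv) = (159.25/40)/(257/20) = 3.98125/12.85 = 0.3098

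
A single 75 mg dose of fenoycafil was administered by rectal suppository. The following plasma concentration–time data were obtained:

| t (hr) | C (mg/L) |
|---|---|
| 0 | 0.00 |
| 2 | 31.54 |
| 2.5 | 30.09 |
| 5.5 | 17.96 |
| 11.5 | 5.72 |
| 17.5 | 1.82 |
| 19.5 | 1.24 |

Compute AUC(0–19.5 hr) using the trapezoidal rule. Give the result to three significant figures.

AUC = 216 mg/L·hr

Trapezoidal AUC_0→19.5:
  [0→2]: (0.00+31.54)/2 × 2 = 31.54
  [2→2.5]: (31.54+30.09)/2 × 0.5 = 15.4075
  [2.5→5.5]: (30.09+17.96)/2 × 3 = 72.075
  [5.5→11.5]: (17.96+5.72)/2 × 6 = 71.04
  [11.5→17.5]: (5.72+1.82)/2 × 6 = 22.62
  [17.5→19.5]: (1.82+1.24)/2 × 2 = 3.06
  Sum = 215.7425 mg/L·hr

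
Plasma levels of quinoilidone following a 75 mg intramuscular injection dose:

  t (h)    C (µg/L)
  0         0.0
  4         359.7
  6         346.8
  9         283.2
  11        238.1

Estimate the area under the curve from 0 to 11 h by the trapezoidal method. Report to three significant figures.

AUC = 2890 µg/L·h

Trapezoidal AUC_0→11:
  [0→4]: (0.0+359.7)/2 × 4 = 719.4
  [4→6]: (359.7+346.8)/2 × 2 = 706.5
  [6→9]: (346.8+283.2)/2 × 3 = 945.0
  [9→11]: (283.2+238.1)/2 × 2 = 521.3
  Sum = 2892.2 µg/L·h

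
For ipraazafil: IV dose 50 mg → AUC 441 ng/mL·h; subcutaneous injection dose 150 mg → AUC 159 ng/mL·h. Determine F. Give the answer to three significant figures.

F = (AUC_ev / D_ev) / (AUC_iv / D_iv)
  = (159/150) / (441/50)
  = 1.06 / 8.82 = 0.1202

F = 0.120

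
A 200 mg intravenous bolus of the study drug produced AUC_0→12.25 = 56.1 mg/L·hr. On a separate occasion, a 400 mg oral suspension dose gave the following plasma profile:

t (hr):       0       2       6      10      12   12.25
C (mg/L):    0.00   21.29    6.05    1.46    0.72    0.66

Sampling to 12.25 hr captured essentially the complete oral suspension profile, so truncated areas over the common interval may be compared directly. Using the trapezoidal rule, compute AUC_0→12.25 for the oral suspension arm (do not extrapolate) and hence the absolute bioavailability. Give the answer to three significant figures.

F = 0.832

Trapezoidal AUC_0→12.25 (oral suspension):
  [0→2]: (0.00+21.29)/2 × 2 = 21.29
  [2→6]: (21.29+6.05)/2 × 4 = 54.68
  [6→10]: (6.05+1.46)/2 × 4 = 15.02
  [10→12]: (1.46+0.72)/2 × 2 = 2.18
  [12→12.25]: (0.72+0.66)/2 × 0.25 = 0.1725
  Sum = 93.3425 mg/L·hr
F = (AUC_ev/D_ev)/(AUC_iv/D_iv) = (93.3425/400)/(56.1/200) = 0.23335625/0.2805 = 0.8319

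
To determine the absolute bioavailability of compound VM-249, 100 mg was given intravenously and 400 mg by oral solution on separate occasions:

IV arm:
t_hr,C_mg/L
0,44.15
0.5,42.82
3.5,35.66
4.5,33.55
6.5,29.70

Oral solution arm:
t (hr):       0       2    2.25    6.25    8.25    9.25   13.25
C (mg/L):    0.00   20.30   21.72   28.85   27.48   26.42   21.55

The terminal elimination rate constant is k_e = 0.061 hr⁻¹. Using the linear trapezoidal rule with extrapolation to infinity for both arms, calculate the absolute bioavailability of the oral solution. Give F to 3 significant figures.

F = 0.228

Trapezoidal AUC_0→6.5 (IV):
  [0→0.5]: (44.15+42.82)/2 × 0.5 = 21.7425
  [0.5→3.5]: (42.82+35.66)/2 × 3 = 117.72
  [3.5→4.5]: (35.66+33.55)/2 × 1 = 34.605
  [4.5→6.5]: (33.55+29.70)/2 × 2 = 63.25
  Sum = 237.3175 mg/L·hr
IV tail: 29.70/0.061 = 486.885; AUC_iv,0→∞ = 237.3175 + 486.885 = 724.2025 mg/L·hr
Trapezoidal AUC_0→13.25 (oral solution):
  [0→2]: (0.00+20.30)/2 × 2 = 20.3
  [2→2.25]: (20.30+21.72)/2 × 0.25 = 5.2525
  [2.25→6.25]: (21.72+28.85)/2 × 4 = 101.14
  [6.25→8.25]: (28.85+27.48)/2 × 2 = 56.33
  [8.25→9.25]: (27.48+26.42)/2 × 1 = 26.95
  [9.25→13.25]: (26.42+21.55)/2 × 4 = 95.94
  Sum = 305.9125 mg/L·hr
oral solution tail: 21.55/0.061 = 353.279; AUC_ev,0→∞ = 305.9125 + 353.279 = 659.1915 mg/L·hr
F = (AUC_ev/D_ev)/(AUC_iv/D_iv) = (659.1915/400)/(724.2025/100) = 1.64798/7.242025 = 0.2276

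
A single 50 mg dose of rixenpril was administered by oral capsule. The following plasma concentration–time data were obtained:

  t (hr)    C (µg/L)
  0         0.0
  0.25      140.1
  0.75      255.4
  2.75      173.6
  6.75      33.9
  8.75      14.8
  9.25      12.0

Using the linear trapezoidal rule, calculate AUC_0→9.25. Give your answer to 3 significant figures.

Trapezoidal AUC_0→9.25:
  [0→0.25]: (0.0+140.1)/2 × 0.25 = 17.5125
  [0.25→0.75]: (140.1+255.4)/2 × 0.5 = 98.875
  [0.75→2.75]: (255.4+173.6)/2 × 2 = 429.0
  [2.75→6.75]: (173.6+33.9)/2 × 4 = 415.0
  [6.75→8.75]: (33.9+14.8)/2 × 2 = 48.7
  [8.75→9.25]: (14.8+12.0)/2 × 0.5 = 6.7
  Sum = 1015.7875 µg/L·hr

AUC = 1020 µg/L·hr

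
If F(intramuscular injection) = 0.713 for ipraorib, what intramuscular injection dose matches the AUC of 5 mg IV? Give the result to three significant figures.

For equal systemic exposure: F × D_ev = D_iv
D_ev = D_iv / F = 5 / 0.713 = 7.01262 mg

D_intramuscular = 7.01 mg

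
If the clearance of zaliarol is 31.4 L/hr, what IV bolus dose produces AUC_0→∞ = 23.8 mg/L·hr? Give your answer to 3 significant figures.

Dose = 747 mg

Dose_iv = CL × AUC_0→∞
     = 31.4 × 23.8 = 747.32 mg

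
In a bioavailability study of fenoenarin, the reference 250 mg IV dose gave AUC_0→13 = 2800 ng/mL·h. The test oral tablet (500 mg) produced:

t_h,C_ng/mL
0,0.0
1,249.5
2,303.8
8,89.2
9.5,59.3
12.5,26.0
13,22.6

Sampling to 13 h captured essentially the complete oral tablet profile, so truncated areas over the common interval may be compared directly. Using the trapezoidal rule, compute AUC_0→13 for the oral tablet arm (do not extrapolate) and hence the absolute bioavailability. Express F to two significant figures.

F = 0.33

Trapezoidal AUC_0→13 (oral tablet):
  [0→1]: (0.0+249.5)/2 × 1 = 124.75
  [1→2]: (249.5+303.8)/2 × 1 = 276.65
  [2→8]: (303.8+89.2)/2 × 6 = 1179.0
  [8→9.5]: (89.2+59.3)/2 × 1.5 = 111.375
  [9.5→12.5]: (59.3+26.0)/2 × 3 = 127.95
  [12.5→13]: (26.0+22.6)/2 × 0.5 = 12.15
  Sum = 1831.875 ng/mL·h
F = (AUC_ev/D_ev)/(AUC_iv/D_iv) = (1831.875/500)/(2800/250) = 3.66375/11.2 = 0.3271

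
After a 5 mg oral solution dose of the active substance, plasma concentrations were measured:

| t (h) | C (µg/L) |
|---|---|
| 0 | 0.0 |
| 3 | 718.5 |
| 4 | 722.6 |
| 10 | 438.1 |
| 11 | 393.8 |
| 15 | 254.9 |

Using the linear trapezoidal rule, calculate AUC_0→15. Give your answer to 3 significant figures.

AUC = 6990 µg/L·h

Trapezoidal AUC_0→15:
  [0→3]: (0.0+718.5)/2 × 3 = 1077.75
  [3→4]: (718.5+722.6)/2 × 1 = 720.55
  [4→10]: (722.6+438.1)/2 × 6 = 3482.1
  [10→11]: (438.1+393.8)/2 × 1 = 415.95
  [11→15]: (393.8+254.9)/2 × 4 = 1297.4
  Sum = 6993.75 µg/L·h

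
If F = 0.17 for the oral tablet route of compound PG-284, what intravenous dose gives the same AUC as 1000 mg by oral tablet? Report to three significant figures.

D_iv = 170 mg

Systemic exposure from an extravascular dose = F × D_ev, so the equivalent IV dose is F × D_ev.
D_iv = F × D_ev = 0.17 × 1000 = 170 mg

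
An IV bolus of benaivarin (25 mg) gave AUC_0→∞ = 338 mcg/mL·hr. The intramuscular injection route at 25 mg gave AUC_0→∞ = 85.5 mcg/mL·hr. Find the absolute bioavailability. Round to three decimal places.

F = (AUC_ev / D_ev) / (AUC_iv / D_iv)
  = (85.5/25) / (338/25)
  = 3.42 / 13.52 = 0.2530

F = 0.253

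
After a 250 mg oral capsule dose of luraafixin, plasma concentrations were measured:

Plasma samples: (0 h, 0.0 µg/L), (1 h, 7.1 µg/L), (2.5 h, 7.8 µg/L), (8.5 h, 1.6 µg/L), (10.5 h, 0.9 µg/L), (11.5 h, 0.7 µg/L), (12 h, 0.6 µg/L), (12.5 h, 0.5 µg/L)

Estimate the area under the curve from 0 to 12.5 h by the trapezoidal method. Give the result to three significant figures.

AUC = 46.8 µg/L·h

Trapezoidal AUC_0→12.5:
  [0→1]: (0.0+7.1)/2 × 1 = 3.55
  [1→2.5]: (7.1+7.8)/2 × 1.5 = 11.175
  [2.5→8.5]: (7.8+1.6)/2 × 6 = 28.2
  [8.5→10.5]: (1.6+0.9)/2 × 2 = 2.5
  [10.5→11.5]: (0.9+0.7)/2 × 1 = 0.8
  [11.5→12]: (0.7+0.6)/2 × 0.5 = 0.325
  [12→12.5]: (0.6+0.5)/2 × 0.5 = 0.275
  Sum = 46.825 µg/L·h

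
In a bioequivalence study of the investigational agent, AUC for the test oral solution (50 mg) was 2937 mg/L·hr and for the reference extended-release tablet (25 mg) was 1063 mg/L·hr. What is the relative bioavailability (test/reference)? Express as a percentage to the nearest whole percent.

F_rel = (AUC_test/D_test) / (AUC_ref/D_ref)
      = (2937/50) / (1063/25)
      = 58.74 / 42.52 = 1.3815 = 138.15%

F_rel = 138%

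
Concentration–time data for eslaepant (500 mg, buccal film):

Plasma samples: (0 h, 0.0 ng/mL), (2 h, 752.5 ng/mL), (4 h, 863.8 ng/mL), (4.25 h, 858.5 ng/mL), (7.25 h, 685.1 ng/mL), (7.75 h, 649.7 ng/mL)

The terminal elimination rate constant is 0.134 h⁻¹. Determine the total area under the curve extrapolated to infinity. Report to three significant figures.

AUC = 10100 ng/mL·h

Trapezoidal AUC_0→7.75:
  [0→2]: (0.0+752.5)/2 × 2 = 752.5
  [2→4]: (752.5+863.8)/2 × 2 = 1616.3
  [4→4.25]: (863.8+858.5)/2 × 0.25 = 215.2875
  [4.25→7.25]: (858.5+685.1)/2 × 3 = 2315.4
  [7.25→7.75]: (685.1+649.7)/2 × 0.5 = 333.7
  Sum = 5233.1875 ng/mL·h
Extrapolated tail: C_last / k_e = 649.7 / 0.134 = 4848.507
AUC_0→∞ = 5233.1875 + 4848.507 = 10081.6945 ng/mL·h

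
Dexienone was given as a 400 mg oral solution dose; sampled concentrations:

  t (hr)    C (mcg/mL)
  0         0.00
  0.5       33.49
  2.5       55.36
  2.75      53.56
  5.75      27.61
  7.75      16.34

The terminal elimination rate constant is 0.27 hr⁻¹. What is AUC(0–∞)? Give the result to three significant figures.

AUC = 337 mcg/mL·hr

Trapezoidal AUC_0→7.75:
  [0→0.5]: (0.00+33.49)/2 × 0.5 = 8.3725
  [0.5→2.5]: (33.49+55.36)/2 × 2 = 88.85
  [2.5→2.75]: (55.36+53.56)/2 × 0.25 = 13.615
  [2.75→5.75]: (53.56+27.61)/2 × 3 = 121.755
  [5.75→7.75]: (27.61+16.34)/2 × 2 = 43.95
  Sum = 276.5425 mcg/mL·hr
Extrapolated tail: C_last / k_e = 16.34 / 0.27 = 60.519
AUC_0→∞ = 276.5425 + 60.519 = 337.0615 mcg/mL·hr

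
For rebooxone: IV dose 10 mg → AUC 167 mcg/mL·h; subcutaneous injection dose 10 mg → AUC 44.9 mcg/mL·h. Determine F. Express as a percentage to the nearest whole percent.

F = 27%

F = (AUC_ev / D_ev) / (AUC_iv / D_iv)
  = (44.9/10) / (167/10)
  = 4.49 / 16.7 = 0.2689
  = 26.89%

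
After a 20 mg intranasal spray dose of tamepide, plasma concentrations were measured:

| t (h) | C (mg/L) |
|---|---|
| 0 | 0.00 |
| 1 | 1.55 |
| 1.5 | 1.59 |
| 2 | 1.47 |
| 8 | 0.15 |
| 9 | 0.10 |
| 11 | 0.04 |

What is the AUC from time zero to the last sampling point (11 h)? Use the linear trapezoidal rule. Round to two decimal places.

Trapezoidal AUC_0→11:
  [0→1]: (0.00+1.55)/2 × 1 = 0.775
  [1→1.5]: (1.55+1.59)/2 × 0.5 = 0.785
  [1.5→2]: (1.59+1.47)/2 × 0.5 = 0.765
  [2→8]: (1.47+0.15)/2 × 6 = 4.86
  [8→9]: (0.15+0.10)/2 × 1 = 0.125
  [9→11]: (0.10+0.04)/2 × 2 = 0.14
  Sum = 7.45 mg/L·h

AUC = 7.45 mg/L·h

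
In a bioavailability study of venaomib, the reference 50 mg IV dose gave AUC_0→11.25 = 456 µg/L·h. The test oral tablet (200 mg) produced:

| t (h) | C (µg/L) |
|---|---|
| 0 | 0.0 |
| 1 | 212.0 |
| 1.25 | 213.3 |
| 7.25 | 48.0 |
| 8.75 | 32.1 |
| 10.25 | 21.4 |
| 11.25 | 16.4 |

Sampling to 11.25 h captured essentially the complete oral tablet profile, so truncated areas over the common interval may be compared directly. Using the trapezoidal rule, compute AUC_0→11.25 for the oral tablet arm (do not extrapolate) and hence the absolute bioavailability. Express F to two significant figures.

Trapezoidal AUC_0→11.25 (oral tablet):
  [0→1]: (0.0+212.0)/2 × 1 = 106.0
  [1→1.25]: (212.0+213.3)/2 × 0.25 = 53.1625
  [1.25→7.25]: (213.3+48.0)/2 × 6 = 783.9
  [7.25→8.75]: (48.0+32.1)/2 × 1.5 = 60.075
  [8.75→10.25]: (32.1+21.4)/2 × 1.5 = 40.125
  [10.25→11.25]: (21.4+16.4)/2 × 1 = 18.9
  Sum = 1062.1625 µg/L·h
F = (AUC_ev/D_ev)/(AUC_iv/D_iv) = (1062.1625/200)/(456/50) = 5.3108125/9.12 = 0.5823

F = 0.58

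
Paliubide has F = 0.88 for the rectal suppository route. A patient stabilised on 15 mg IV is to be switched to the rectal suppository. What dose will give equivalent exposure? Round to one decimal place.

For equal systemic exposure: F × D_ev = D_iv
D_ev = D_iv / F = 15 / 0.88 = 17.0455 mg

D_rectal = 17.0 mg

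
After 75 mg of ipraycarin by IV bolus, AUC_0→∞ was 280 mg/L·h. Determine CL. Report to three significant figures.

CL = Dose_iv / AUC_0→∞
   = 75 / 280 = 0.267857 L/h

CL = 0.268 L/h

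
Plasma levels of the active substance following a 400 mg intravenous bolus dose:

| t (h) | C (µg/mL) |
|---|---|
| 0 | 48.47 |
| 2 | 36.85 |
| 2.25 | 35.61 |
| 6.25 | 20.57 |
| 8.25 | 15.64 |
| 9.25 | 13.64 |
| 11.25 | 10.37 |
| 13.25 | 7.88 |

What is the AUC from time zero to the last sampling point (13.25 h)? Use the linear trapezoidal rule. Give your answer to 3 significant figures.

Trapezoidal AUC_0→13.25:
  [0→2]: (48.47+36.85)/2 × 2 = 85.32
  [2→2.25]: (36.85+35.61)/2 × 0.25 = 9.0575
  [2.25→6.25]: (35.61+20.57)/2 × 4 = 112.36
  [6.25→8.25]: (20.57+15.64)/2 × 2 = 36.21
  [8.25→9.25]: (15.64+13.64)/2 × 1 = 14.64
  [9.25→11.25]: (13.64+10.37)/2 × 2 = 24.01
  [11.25→13.25]: (10.37+7.88)/2 × 2 = 18.25
  Sum = 299.8475 µg/mL·h

AUC = 300 µg/mL·h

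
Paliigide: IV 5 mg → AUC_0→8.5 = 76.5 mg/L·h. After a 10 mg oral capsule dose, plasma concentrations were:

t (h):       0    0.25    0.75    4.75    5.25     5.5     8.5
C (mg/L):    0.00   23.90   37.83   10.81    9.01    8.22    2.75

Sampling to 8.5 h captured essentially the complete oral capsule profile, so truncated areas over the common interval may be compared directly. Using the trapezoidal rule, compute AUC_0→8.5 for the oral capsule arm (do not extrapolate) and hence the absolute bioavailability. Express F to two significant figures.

Trapezoidal AUC_0→8.5 (oral capsule):
  [0→0.25]: (0.00+23.90)/2 × 0.25 = 2.9875
  [0.25→0.75]: (23.90+37.83)/2 × 0.5 = 15.4325
  [0.75→4.75]: (37.83+10.81)/2 × 4 = 97.28
  [4.75→5.25]: (10.81+9.01)/2 × 0.5 = 4.955
  [5.25→5.5]: (9.01+8.22)/2 × 0.25 = 2.15375
  [5.5→8.5]: (8.22+2.75)/2 × 3 = 16.455
  Sum = 139.26375 mg/L·h
F = (AUC_ev/D_ev)/(AUC_iv/D_iv) = (139.26375/10)/(76.5/5) = 13.926375/15.3 = 0.9102

F = 0.91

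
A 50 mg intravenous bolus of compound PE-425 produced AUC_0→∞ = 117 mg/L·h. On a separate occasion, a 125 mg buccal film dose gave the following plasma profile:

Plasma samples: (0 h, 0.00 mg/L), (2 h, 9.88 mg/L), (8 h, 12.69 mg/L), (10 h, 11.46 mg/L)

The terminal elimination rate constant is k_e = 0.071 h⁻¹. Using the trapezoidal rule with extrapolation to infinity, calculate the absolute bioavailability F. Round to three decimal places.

F = 0.900

Trapezoidal AUC_0→10 (buccal film):
  [0→2]: (0.00+9.88)/2 × 2 = 9.88
  [2→8]: (9.88+12.69)/2 × 6 = 67.71
  [8→10]: (12.69+11.46)/2 × 2 = 24.15
  Sum = 101.74 mg/L·h
Tail: C_last/k_e = 11.46/0.071 = 161.408
AUC_0→∞ (buccal film) = 101.74 + 161.408 = 263.148 mg/L·h
F = (AUC_ev/D_ev)/(AUC_iv/D_iv) = (263.148/125)/(117/50) = 2.105184/2.34 = 0.8997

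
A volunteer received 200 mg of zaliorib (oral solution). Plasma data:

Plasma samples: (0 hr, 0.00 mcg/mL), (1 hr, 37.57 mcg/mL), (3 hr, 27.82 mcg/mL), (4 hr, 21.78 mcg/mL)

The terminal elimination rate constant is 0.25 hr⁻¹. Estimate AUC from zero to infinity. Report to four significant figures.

Trapezoidal AUC_0→4:
  [0→1]: (0.00+37.57)/2 × 1 = 18.785
  [1→3]: (37.57+27.82)/2 × 2 = 65.39
  [3→4]: (27.82+21.78)/2 × 1 = 24.8
  Sum = 108.975 mcg/mL·hr
Extrapolated tail: C_last / k_e = 21.78 / 0.25 = 87.120
AUC_0→∞ = 108.975 + 87.120 = 196.095 mcg/mL·hr

AUC = 196.1 mcg/mL·hr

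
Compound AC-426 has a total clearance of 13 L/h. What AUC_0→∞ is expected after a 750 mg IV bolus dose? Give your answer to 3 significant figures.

AUC = 57.7 mg/L·h

AUC_0→∞ = Dose_iv / CL
        = 750 / 13 = 57.6923 mg/L·h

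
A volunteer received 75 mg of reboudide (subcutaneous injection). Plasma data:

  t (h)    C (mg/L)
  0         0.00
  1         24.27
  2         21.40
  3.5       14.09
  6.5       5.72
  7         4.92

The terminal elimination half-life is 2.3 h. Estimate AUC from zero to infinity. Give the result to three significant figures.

AUC = 110 mg/L·h

Trapezoidal AUC_0→7:
  [0→1]: (0.00+24.27)/2 × 1 = 12.135
  [1→2]: (24.27+21.40)/2 × 1 = 22.835
  [2→3.5]: (21.40+14.09)/2 × 1.5 = 26.6175
  [3.5→6.5]: (14.09+5.72)/2 × 3 = 29.715
  [6.5→7]: (5.72+4.92)/2 × 0.5 = 2.66
  Sum = 93.9625 mg/L·h
k_e = ln2 / t½ = 0.693147 / 2.3 = 0.3014 h^-1
Extrapolated tail: C_last / k_e = 4.92 / 0.3014 = 16.324
AUC_0→∞ = 93.9625 + 16.324 = 110.2865 mg/L·h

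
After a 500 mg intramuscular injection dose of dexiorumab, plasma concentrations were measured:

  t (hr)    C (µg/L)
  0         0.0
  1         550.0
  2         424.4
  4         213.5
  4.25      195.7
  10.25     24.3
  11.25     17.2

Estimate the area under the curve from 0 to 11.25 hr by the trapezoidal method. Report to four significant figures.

AUC = 2132 µg/L·hr

Trapezoidal AUC_0→11.25:
  [0→1]: (0.0+550.0)/2 × 1 = 275.0
  [1→2]: (550.0+424.4)/2 × 1 = 487.2
  [2→4]: (424.4+213.5)/2 × 2 = 637.9
  [4→4.25]: (213.5+195.7)/2 × 0.25 = 51.15
  [4.25→10.25]: (195.7+24.3)/2 × 6 = 660.0
  [10.25→11.25]: (24.3+17.2)/2 × 1 = 20.75
  Sum = 2132.0 µg/L·hr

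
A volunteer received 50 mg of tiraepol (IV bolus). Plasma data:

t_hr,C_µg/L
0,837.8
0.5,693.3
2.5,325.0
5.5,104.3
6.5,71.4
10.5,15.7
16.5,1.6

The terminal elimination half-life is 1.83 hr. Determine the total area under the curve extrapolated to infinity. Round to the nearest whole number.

Trapezoidal AUC_0→16.5:
  [0→0.5]: (837.8+693.3)/2 × 0.5 = 382.775
  [0.5→2.5]: (693.3+325.0)/2 × 2 = 1018.3
  [2.5→5.5]: (325.0+104.3)/2 × 3 = 643.95
  [5.5→6.5]: (104.3+71.4)/2 × 1 = 87.85
  [6.5→10.5]: (71.4+15.7)/2 × 4 = 174.2
  [10.5→16.5]: (15.7+1.6)/2 × 6 = 51.9
  Sum = 2358.975 µg/L·hr
k_e = ln2 / t½ = 0.693147 / 1.83 = 0.3788 hr^-1
Extrapolated tail: C_last / k_e = 1.6 / 0.3788 = 4.224
AUC_0→∞ = 2358.975 + 4.224 = 2363.199 µg/L·hr

AUC = 2363 µg/L·hr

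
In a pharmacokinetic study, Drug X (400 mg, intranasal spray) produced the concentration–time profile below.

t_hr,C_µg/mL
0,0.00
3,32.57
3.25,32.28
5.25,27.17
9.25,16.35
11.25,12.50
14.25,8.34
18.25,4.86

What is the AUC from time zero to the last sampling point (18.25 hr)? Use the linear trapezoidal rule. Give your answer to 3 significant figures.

Trapezoidal AUC_0→18.25:
  [0→3]: (0.00+32.57)/2 × 3 = 48.855
  [3→3.25]: (32.57+32.28)/2 × 0.25 = 8.10625
  [3.25→5.25]: (32.28+27.17)/2 × 2 = 59.45
  [5.25→9.25]: (27.17+16.35)/2 × 4 = 87.04
  [9.25→11.25]: (16.35+12.50)/2 × 2 = 28.85
  [11.25→14.25]: (12.50+8.34)/2 × 3 = 31.26
  [14.25→18.25]: (8.34+4.86)/2 × 4 = 26.4
  Sum = 289.96125 µg/mL·hr

AUC = 290 µg/mL·hr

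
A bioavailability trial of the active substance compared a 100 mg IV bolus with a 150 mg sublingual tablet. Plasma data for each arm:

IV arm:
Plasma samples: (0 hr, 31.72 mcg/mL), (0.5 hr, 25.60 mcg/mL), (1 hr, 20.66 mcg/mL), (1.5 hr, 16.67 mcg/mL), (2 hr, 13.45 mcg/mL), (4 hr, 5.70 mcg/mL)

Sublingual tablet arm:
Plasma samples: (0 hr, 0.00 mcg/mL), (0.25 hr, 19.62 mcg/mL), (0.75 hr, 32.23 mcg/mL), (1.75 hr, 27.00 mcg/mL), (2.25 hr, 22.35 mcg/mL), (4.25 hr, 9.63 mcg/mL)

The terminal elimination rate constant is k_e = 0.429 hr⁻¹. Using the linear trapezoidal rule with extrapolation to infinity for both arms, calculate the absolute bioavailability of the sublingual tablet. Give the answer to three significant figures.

F = 0.991

Trapezoidal AUC_0→4 (IV):
  [0→0.5]: (31.72+25.60)/2 × 0.5 = 14.33
  [0.5→1]: (25.60+20.66)/2 × 0.5 = 11.565
  [1→1.5]: (20.66+16.67)/2 × 0.5 = 9.3325
  [1.5→2]: (16.67+13.45)/2 × 0.5 = 7.53
  [2→4]: (13.45+5.70)/2 × 2 = 19.15
  Sum = 61.9075 mcg/mL·hr
IV tail: 5.70/0.429 = 13.287; AUC_iv,0→∞ = 61.9075 + 13.287 = 75.1945 mcg/mL·hr
Trapezoidal AUC_0→4.25 (sublingual tablet):
  [0→0.25]: (0.00+19.62)/2 × 0.25 = 2.4525
  [0.25→0.75]: (19.62+32.23)/2 × 0.5 = 12.9625
  [0.75→1.75]: (32.23+27.00)/2 × 1 = 29.615
  [1.75→2.25]: (27.00+22.35)/2 × 0.5 = 12.3375
  [2.25→4.25]: (22.35+9.63)/2 × 2 = 31.98
  Sum = 89.3475 mcg/mL·hr
sublingual tablet tail: 9.63/0.429 = 22.448; AUC_ev,0→∞ = 89.3475 + 22.448 = 111.7955 mcg/mL·hr
F = (AUC_ev/D_ev)/(AUC_iv/D_iv) = (111.7955/150)/(75.1945/100) = 0.745303/0.751945 = 0.9912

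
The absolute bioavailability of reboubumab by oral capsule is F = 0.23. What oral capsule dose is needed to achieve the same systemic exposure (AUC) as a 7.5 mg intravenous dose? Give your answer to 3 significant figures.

D_oral = 32.6 mg

For equal systemic exposure: F × D_ev = D_iv
D_ev = D_iv / F = 7.5 / 0.23 = 32.6087 mg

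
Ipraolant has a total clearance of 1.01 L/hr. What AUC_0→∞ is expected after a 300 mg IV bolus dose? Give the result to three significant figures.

AUC = 297 mg/L·hr

AUC_0→∞ = Dose_iv / CL
        = 300 / 1.01 = 297.03 mg/L·hr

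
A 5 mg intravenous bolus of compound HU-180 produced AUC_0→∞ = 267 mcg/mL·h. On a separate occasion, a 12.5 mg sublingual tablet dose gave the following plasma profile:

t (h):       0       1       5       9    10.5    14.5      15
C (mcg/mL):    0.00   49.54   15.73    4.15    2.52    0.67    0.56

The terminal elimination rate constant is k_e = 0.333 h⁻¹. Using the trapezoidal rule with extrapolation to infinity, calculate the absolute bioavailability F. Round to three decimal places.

F = 0.312

Trapezoidal AUC_0→15 (sublingual tablet):
  [0→1]: (0.00+49.54)/2 × 1 = 24.77
  [1→5]: (49.54+15.73)/2 × 4 = 130.54
  [5→9]: (15.73+4.15)/2 × 4 = 39.76
  [9→10.5]: (4.15+2.52)/2 × 1.5 = 5.0025
  [10.5→14.5]: (2.52+0.67)/2 × 4 = 6.38
  [14.5→15]: (0.67+0.56)/2 × 0.5 = 0.3075
  Sum = 206.76 mcg/mL·h
Tail: C_last/k_e = 0.56/0.333 = 1.682
AUC_0→∞ (sublingual tablet) = 206.76 + 1.682 = 208.442 mcg/mL·h
F = (AUC_ev/D_ev)/(AUC_iv/D_iv) = (208.442/12.5)/(267/5) = 16.67536/53.4 = 0.3123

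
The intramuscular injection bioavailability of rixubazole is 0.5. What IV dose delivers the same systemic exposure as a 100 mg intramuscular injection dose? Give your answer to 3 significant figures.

D_iv = 50.0 mg

Systemic exposure from an extravascular dose = F × D_ev, so the equivalent IV dose is F × D_ev.
D_iv = F × D_ev = 0.5 × 100 = 50 mg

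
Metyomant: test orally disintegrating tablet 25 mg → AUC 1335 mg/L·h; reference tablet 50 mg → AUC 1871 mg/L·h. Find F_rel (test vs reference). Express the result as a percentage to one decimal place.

F_rel = 142.7%

F_rel = (AUC_test/D_test) / (AUC_ref/D_ref)
      = (1335/25) / (1871/50)
      = 53.4 / 37.42 = 1.4270 = 142.70%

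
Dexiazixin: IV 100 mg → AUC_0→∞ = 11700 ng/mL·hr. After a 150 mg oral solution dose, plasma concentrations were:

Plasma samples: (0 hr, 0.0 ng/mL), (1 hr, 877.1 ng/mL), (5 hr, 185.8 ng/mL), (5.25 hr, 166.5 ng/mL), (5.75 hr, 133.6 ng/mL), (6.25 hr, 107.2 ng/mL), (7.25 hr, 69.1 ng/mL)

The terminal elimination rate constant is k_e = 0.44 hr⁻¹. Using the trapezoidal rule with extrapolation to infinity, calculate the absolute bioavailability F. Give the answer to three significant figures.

Trapezoidal AUC_0→7.25 (oral solution):
  [0→1]: (0.0+877.1)/2 × 1 = 438.55
  [1→5]: (877.1+185.8)/2 × 4 = 2125.8
  [5→5.25]: (185.8+166.5)/2 × 0.25 = 44.0375
  [5.25→5.75]: (166.5+133.6)/2 × 0.5 = 75.025
  [5.75→6.25]: (133.6+107.2)/2 × 0.5 = 60.2
  [6.25→7.25]: (107.2+69.1)/2 × 1 = 88.15
  Sum = 2831.7625 ng/mL·hr
Tail: C_last/k_e = 69.1/0.44 = 157.045
AUC_0→∞ (oral solution) = 2831.7625 + 157.045 = 2988.8075 ng/mL·hr
F = (AUC_ev/D_ev)/(AUC_iv/D_iv) = (2988.8075/150)/(11700/100) = 19.9254/117 = 0.1703

F = 0.170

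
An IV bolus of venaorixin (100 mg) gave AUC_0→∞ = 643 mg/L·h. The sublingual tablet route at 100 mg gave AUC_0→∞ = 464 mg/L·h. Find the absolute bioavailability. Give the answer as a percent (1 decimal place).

F = (AUC_ev / D_ev) / (AUC_iv / D_iv)
  = (464/100) / (643/100)
  = 4.64 / 6.43 = 0.7216
  = 72.16%

F = 72.2%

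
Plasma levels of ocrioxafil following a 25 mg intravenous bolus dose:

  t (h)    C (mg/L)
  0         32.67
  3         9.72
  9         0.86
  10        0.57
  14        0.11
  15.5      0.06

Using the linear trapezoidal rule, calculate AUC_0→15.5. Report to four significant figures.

AUC = 97.53 mg/L·h

Trapezoidal AUC_0→15.5:
  [0→3]: (32.67+9.72)/2 × 3 = 63.585
  [3→9]: (9.72+0.86)/2 × 6 = 31.74
  [9→10]: (0.86+0.57)/2 × 1 = 0.715
  [10→14]: (0.57+0.11)/2 × 4 = 1.36
  [14→15.5]: (0.11+0.06)/2 × 1.5 = 0.1275
  Sum = 97.5275 mg/L·h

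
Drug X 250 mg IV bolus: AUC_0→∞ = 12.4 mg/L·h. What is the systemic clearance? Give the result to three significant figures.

CL = Dose_iv / AUC_0→∞
   = 250 / 12.4 = 20.1613 L/h

CL = 20.2 L/h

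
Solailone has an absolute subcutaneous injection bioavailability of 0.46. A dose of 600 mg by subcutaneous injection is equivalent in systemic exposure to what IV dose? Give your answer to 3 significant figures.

Systemic exposure from an extravascular dose = F × D_ev, so the equivalent IV dose is F × D_ev.
D_iv = F × D_ev = 0.46 × 600 = 276 mg

D_iv = 276 mg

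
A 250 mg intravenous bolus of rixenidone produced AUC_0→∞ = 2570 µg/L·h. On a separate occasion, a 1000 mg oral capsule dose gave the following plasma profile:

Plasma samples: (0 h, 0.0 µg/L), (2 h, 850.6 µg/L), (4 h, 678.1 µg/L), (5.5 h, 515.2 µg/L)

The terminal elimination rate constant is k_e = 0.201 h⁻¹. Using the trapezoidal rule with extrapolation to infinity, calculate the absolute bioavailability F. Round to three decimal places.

Trapezoidal AUC_0→5.5 (oral capsule):
  [0→2]: (0.0+850.6)/2 × 2 = 850.6
  [2→4]: (850.6+678.1)/2 × 2 = 1528.7
  [4→5.5]: (678.1+515.2)/2 × 1.5 = 894.975
  Sum = 3274.275 µg/L·h
Tail: C_last/k_e = 515.2/0.201 = 2563.184
AUC_0→∞ (oral capsule) = 3274.275 + 2563.184 = 5837.459 µg/L·h
F = (AUC_ev/D_ev)/(AUC_iv/D_iv) = (5837.459/1000)/(2570/250) = 5.837459/10.28 = 0.5678

F = 0.568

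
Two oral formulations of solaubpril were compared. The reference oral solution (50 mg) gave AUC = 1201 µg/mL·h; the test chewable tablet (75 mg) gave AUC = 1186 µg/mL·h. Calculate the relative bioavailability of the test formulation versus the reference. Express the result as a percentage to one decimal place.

F_rel = 65.8%

F_rel = (AUC_test/D_test) / (AUC_ref/D_ref)
      = (1186/75) / (1201/50)
      = 15.8133 / 24.02 = 0.6583 = 65.83%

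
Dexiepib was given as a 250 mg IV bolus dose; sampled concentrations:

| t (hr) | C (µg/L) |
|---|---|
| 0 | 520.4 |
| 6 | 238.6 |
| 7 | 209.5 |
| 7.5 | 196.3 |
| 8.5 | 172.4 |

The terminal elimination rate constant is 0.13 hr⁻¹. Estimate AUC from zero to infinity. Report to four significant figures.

AUC = 4113 µg/L·hr

Trapezoidal AUC_0→8.5:
  [0→6]: (520.4+238.6)/2 × 6 = 2277.0
  [6→7]: (238.6+209.5)/2 × 1 = 224.05
  [7→7.5]: (209.5+196.3)/2 × 0.5 = 101.45
  [7.5→8.5]: (196.3+172.4)/2 × 1 = 184.35
  Sum = 2786.85 µg/L·hr
Extrapolated tail: C_last / k_e = 172.4 / 0.13 = 1326.154
AUC_0→∞ = 2786.85 + 1326.154 = 4113.004 µg/L·hr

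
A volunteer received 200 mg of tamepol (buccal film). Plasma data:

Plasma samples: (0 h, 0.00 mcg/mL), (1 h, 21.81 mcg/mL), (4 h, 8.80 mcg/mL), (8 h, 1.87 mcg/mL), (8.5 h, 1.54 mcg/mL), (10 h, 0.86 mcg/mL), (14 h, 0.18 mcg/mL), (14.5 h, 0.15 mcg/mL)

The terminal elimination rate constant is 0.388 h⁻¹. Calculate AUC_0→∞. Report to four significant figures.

Trapezoidal AUC_0→14.5:
  [0→1]: (0.00+21.81)/2 × 1 = 10.905
  [1→4]: (21.81+8.80)/2 × 3 = 45.915
  [4→8]: (8.80+1.87)/2 × 4 = 21.34
  [8→8.5]: (1.87+1.54)/2 × 0.5 = 0.8525
  [8.5→10]: (1.54+0.86)/2 × 1.5 = 1.8
  [10→14]: (0.86+0.18)/2 × 4 = 2.08
  [14→14.5]: (0.18+0.15)/2 × 0.5 = 0.0825
  Sum = 82.975 mcg/mL·h
Extrapolated tail: C_last / k_e = 0.15 / 0.388 = 0.387
AUC_0→∞ = 82.975 + 0.387 = 83.362 mcg/mL·h

AUC = 83.36 mcg/mL·h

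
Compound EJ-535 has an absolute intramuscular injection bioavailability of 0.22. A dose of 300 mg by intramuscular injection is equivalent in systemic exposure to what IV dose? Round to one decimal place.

D_iv = 66.0 mg

Systemic exposure from an extravascular dose = F × D_ev, so the equivalent IV dose is F × D_ev.
D_iv = F × D_ev = 0.22 × 300 = 66 mg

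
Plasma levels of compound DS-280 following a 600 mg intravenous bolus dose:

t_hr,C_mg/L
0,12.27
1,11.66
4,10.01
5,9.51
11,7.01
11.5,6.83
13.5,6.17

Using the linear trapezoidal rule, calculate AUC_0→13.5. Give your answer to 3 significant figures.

Trapezoidal AUC_0→13.5:
  [0→1]: (12.27+11.66)/2 × 1 = 11.965
  [1→4]: (11.66+10.01)/2 × 3 = 32.505
  [4→5]: (10.01+9.51)/2 × 1 = 9.76
  [5→11]: (9.51+7.01)/2 × 6 = 49.56
  [11→11.5]: (7.01+6.83)/2 × 0.5 = 3.46
  [11.5→13.5]: (6.83+6.17)/2 × 2 = 13.0
  Sum = 120.25 mg/L·hr

AUC = 120 mg/L·hr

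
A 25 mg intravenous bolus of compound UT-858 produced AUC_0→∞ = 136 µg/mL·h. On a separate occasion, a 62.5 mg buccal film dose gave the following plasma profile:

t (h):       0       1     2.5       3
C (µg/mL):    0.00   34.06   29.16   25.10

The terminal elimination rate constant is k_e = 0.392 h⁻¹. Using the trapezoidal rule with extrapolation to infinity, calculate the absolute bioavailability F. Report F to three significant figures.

F = 0.418

Trapezoidal AUC_0→3 (buccal film):
  [0→1]: (0.00+34.06)/2 × 1 = 17.03
  [1→2.5]: (34.06+29.16)/2 × 1.5 = 47.415
  [2.5→3]: (29.16+25.10)/2 × 0.5 = 13.565
  Sum = 78.01 µg/mL·h
Tail: C_last/k_e = 25.10/0.392 = 64.031
AUC_0→∞ (buccal film) = 78.01 + 64.031 = 142.041 µg/mL·h
F = (AUC_ev/D_ev)/(AUC_iv/D_iv) = (142.041/62.5)/(136/25) = 2.272656/5.44 = 0.4178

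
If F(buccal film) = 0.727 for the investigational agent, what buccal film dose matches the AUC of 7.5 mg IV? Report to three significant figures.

For equal systemic exposure: F × D_ev = D_iv
D_ev = D_iv / F = 7.5 / 0.727 = 10.3164 mg

D_buccal = 10.3 mg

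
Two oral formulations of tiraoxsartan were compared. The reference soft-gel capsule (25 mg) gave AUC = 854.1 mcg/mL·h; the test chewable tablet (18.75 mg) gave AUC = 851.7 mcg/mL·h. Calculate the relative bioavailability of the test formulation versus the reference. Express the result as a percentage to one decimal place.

F_rel = (AUC_test/D_test) / (AUC_ref/D_ref)
      = (851.7/18.75) / (854.1/25)
      = 45.424 / 34.164 = 1.3296 = 132.96%

F_rel = 133.0%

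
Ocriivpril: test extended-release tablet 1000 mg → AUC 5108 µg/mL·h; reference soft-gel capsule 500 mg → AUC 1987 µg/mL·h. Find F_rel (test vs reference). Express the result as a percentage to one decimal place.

F_rel = 128.5%

F_rel = (AUC_test/D_test) / (AUC_ref/D_ref)
      = (5108/1000) / (1987/500)
      = 5.108 / 3.974 = 1.2854 = 128.54%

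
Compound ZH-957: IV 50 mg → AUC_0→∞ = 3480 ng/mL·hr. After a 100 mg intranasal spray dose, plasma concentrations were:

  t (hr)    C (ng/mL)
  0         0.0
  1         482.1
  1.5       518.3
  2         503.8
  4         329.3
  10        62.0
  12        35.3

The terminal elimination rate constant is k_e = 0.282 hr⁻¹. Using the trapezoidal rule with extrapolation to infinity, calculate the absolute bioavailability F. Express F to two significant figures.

Trapezoidal AUC_0→12 (intranasal spray):
  [0→1]: (0.0+482.1)/2 × 1 = 241.05
  [1→1.5]: (482.1+518.3)/2 × 0.5 = 250.1
  [1.5→2]: (518.3+503.8)/2 × 0.5 = 255.525
  [2→4]: (503.8+329.3)/2 × 2 = 833.1
  [4→10]: (329.3+62.0)/2 × 6 = 1173.9
  [10→12]: (62.0+35.3)/2 × 2 = 97.3
  Sum = 2850.975 ng/mL·hr
Tail: C_last/k_e = 35.3/0.282 = 125.177
AUC_0→∞ (intranasal spray) = 2850.975 + 125.177 = 2976.152 ng/mL·hr
F = (AUC_ev/D_ev)/(AUC_iv/D_iv) = (2976.152/100)/(3480/50) = 29.76152/69.6 = 0.4276

F = 0.43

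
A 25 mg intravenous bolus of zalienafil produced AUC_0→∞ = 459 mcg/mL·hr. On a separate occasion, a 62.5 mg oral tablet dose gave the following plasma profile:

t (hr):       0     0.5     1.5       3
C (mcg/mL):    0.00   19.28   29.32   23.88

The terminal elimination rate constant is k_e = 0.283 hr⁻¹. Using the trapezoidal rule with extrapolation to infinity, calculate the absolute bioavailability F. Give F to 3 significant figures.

F = 0.134

Trapezoidal AUC_0→3 (oral tablet):
  [0→0.5]: (0.00+19.28)/2 × 0.5 = 4.82
  [0.5→1.5]: (19.28+29.32)/2 × 1 = 24.3
  [1.5→3]: (29.32+23.88)/2 × 1.5 = 39.9
  Sum = 69.02 mcg/mL·hr
Tail: C_last/k_e = 23.88/0.283 = 84.382
AUC_0→∞ (oral tablet) = 69.02 + 84.382 = 153.402 mcg/mL·hr
F = (AUC_ev/D_ev)/(AUC_iv/D_iv) = (153.402/62.5)/(459/25) = 2.454432/18.36 = 0.1337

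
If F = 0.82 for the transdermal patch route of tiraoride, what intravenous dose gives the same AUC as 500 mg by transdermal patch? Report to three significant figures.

D_iv = 410 mg

Systemic exposure from an extravascular dose = F × D_ev, so the equivalent IV dose is F × D_ev.
D_iv = F × D_ev = 0.82 × 500 = 410 mg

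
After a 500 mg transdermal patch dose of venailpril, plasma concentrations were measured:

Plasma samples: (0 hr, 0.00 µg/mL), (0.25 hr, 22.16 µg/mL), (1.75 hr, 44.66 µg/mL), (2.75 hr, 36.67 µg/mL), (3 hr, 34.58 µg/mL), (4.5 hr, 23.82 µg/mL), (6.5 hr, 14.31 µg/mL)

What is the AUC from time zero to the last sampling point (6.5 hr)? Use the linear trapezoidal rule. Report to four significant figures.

AUC = 184.4 µg/mL·hr

Trapezoidal AUC_0→6.5:
  [0→0.25]: (0.00+22.16)/2 × 0.25 = 2.77
  [0.25→1.75]: (22.16+44.66)/2 × 1.5 = 50.115
  [1.75→2.75]: (44.66+36.67)/2 × 1 = 40.665
  [2.75→3]: (36.67+34.58)/2 × 0.25 = 8.90625
  [3→4.5]: (34.58+23.82)/2 × 1.5 = 43.8
  [4.5→6.5]: (23.82+14.31)/2 × 2 = 38.13
  Sum = 184.38625 µg/mL·hr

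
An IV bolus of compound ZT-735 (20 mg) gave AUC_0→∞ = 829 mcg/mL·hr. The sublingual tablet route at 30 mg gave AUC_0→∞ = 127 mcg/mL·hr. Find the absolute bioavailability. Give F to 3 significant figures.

F = 0.102

F = (AUC_ev / D_ev) / (AUC_iv / D_iv)
  = (127/30) / (829/20)
  = 4.23333 / 41.45 = 0.1021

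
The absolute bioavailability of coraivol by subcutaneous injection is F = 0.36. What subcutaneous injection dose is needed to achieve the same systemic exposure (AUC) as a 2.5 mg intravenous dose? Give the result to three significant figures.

For equal systemic exposure: F × D_ev = D_iv
D_ev = D_iv / F = 2.5 / 0.36 = 6.94444 mg

D_subcutaneous = 6.94 mg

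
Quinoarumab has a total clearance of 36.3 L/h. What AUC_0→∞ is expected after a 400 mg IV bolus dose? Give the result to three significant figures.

AUC_0→∞ = Dose_iv / CL
        = 400 / 36.3 = 11.0193 mg/L·h

AUC = 11.0 mg/L·h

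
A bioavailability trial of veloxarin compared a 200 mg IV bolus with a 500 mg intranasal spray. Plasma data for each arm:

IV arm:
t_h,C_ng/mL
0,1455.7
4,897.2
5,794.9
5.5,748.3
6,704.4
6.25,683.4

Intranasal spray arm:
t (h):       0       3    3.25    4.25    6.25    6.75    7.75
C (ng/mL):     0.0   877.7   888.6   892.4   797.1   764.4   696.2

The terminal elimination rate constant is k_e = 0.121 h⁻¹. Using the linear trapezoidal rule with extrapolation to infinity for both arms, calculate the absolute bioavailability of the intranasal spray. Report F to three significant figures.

F = 0.363

Trapezoidal AUC_0→6.25 (IV):
  [0→4]: (1455.7+897.2)/2 × 4 = 4705.8
  [4→5]: (897.2+794.9)/2 × 1 = 846.05
  [5→5.5]: (794.9+748.3)/2 × 0.5 = 385.8
  [5.5→6]: (748.3+704.4)/2 × 0.5 = 363.175
  [6→6.25]: (704.4+683.4)/2 × 0.25 = 173.475
  Sum = 6474.3 ng/mL·h
IV tail: 683.4/0.121 = 5647.934; AUC_iv,0→∞ = 6474.3 + 5647.934 = 12122.234 ng/mL·h
Trapezoidal AUC_0→7.75 (intranasal spray):
  [0→3]: (0.0+877.7)/2 × 3 = 1316.55
  [3→3.25]: (877.7+888.6)/2 × 0.25 = 220.7875
  [3.25→4.25]: (888.6+892.4)/2 × 1 = 890.5
  [4.25→6.25]: (892.4+797.1)/2 × 2 = 1689.5
  [6.25→6.75]: (797.1+764.4)/2 × 0.5 = 390.375
  [6.75→7.75]: (764.4+696.2)/2 × 1 = 730.3
  Sum = 5238.0125 ng/mL·h
intranasal spray tail: 696.2/0.121 = 5753.719; AUC_ev,0→∞ = 5238.0125 + 5753.719 = 10991.7315 ng/mL·h
F = (AUC_ev/D_ev)/(AUC_iv/D_iv) = (10991.7315/500)/(12122.234/200) = 21.983463/60.61117 = 0.3627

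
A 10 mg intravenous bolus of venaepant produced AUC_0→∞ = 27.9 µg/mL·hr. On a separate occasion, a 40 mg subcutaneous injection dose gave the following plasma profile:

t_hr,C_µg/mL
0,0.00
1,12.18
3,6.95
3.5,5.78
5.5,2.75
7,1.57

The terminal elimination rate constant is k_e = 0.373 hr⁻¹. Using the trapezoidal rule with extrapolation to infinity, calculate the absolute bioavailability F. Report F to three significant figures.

Trapezoidal AUC_0→7 (subcutaneous injection):
  [0→1]: (0.00+12.18)/2 × 1 = 6.09
  [1→3]: (12.18+6.95)/2 × 2 = 19.13
  [3→3.5]: (6.95+5.78)/2 × 0.5 = 3.1825
  [3.5→5.5]: (5.78+2.75)/2 × 2 = 8.53
  [5.5→7]: (2.75+1.57)/2 × 1.5 = 3.24
  Sum = 40.1725 µg/mL·hr
Tail: C_last/k_e = 1.57/0.373 = 4.209
AUC_0→∞ (subcutaneous injection) = 40.1725 + 4.209 = 44.3815 µg/mL·hr
F = (AUC_ev/D_ev)/(AUC_iv/D_iv) = (44.3815/40)/(27.9/10) = 1.1095375/2.79 = 0.3977

F = 0.398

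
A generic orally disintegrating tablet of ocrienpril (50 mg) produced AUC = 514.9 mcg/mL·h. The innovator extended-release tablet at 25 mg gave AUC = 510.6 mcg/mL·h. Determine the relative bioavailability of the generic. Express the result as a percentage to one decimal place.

F_rel = (AUC_test/D_test) / (AUC_ref/D_ref)
      = (514.9/50) / (510.6/25)
      = 10.298 / 20.424 = 0.5042 = 50.42%

F_rel = 50.4%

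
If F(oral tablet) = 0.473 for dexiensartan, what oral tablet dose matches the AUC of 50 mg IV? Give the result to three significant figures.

D_oral = 106 mg

For equal systemic exposure: F × D_ev = D_iv
D_ev = D_iv / F = 50 / 0.473 = 105.708 mg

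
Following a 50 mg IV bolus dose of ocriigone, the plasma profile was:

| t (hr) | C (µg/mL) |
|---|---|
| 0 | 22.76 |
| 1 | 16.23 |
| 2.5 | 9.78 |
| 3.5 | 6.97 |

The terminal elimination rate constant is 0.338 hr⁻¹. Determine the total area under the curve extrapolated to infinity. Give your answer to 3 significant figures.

Trapezoidal AUC_0→3.5:
  [0→1]: (22.76+16.23)/2 × 1 = 19.495
  [1→2.5]: (16.23+9.78)/2 × 1.5 = 19.5075
  [2.5→3.5]: (9.78+6.97)/2 × 1 = 8.375
  Sum = 47.3775 µg/mL·hr
Extrapolated tail: C_last / k_e = 6.97 / 0.338 = 20.621
AUC_0→∞ = 47.3775 + 20.621 = 67.9985 µg/mL·hr

AUC = 68.0 µg/mL·hr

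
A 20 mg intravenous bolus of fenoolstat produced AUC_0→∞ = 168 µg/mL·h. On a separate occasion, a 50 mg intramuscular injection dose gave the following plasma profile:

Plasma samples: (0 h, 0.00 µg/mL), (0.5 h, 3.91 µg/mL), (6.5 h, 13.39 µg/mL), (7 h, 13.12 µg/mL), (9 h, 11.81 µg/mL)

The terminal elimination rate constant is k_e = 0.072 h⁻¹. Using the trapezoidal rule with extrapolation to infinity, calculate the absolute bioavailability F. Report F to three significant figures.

Trapezoidal AUC_0→9 (intramuscular injection):
  [0→0.5]: (0.00+3.91)/2 × 0.5 = 0.9775
  [0.5→6.5]: (3.91+13.39)/2 × 6 = 51.9
  [6.5→7]: (13.39+13.12)/2 × 0.5 = 6.6275
  [7→9]: (13.12+11.81)/2 × 2 = 24.93
  Sum = 84.435 µg/mL·h
Tail: C_last/k_e = 11.81/0.072 = 164.028
AUC_0→∞ (intramuscular injection) = 84.435 + 164.028 = 248.463 µg/mL·h
F = (AUC_ev/D_ev)/(AUC_iv/D_iv) = (248.463/50)/(168/20) = 4.96926/8.4 = 0.5916

F = 0.592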